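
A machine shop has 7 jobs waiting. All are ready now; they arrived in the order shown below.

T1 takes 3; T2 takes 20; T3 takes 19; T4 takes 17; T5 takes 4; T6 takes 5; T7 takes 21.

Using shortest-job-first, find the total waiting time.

167

SPT (increasing processing time): T1 T5 T6 T4 T3 T2 T7.
T1: waits 0, runs 0→3
T5: waits 3, runs 3→7
T6: waits 7, runs 7→12
T4: waits 12, runs 12→29
T3: waits 29, runs 29→48
T2: waits 48, runs 48→68
T7: waits 68, runs 68→89
Sum = 0+3+7+12+29+48+68 = 167.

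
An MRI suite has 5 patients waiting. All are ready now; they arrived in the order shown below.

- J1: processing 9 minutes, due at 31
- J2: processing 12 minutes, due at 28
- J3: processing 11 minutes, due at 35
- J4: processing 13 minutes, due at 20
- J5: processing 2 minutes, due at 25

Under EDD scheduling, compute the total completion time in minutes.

EDD (increasing due date): J4 J5 J2 J1 J3.
J4: 0→13
J5: 13→15
J2: 15→27
J1: 27→36
J3: 36→47
Sum = 13+15+27+36+47 = 138.

138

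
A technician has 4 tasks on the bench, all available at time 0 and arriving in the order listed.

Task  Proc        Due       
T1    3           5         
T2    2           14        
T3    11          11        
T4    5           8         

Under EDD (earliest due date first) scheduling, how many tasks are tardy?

2

EDD (increasing due date): T1 T4 T3 T2.
T1: 0→3, due 5, tardiness 0
T4: 3→8, due 8, tardiness 0
T3: 8→19, due 11, tardiness 8
T2: 19→21, due 14, tardiness 7
Late tasks: 2.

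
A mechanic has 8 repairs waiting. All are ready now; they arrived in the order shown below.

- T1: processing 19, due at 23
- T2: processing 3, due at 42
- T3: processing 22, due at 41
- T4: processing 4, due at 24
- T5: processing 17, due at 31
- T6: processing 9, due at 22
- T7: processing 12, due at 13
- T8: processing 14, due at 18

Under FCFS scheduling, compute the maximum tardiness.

82

FIFO (arrival order): T1 T2 T3 T4 T5 T6 T7 T8.
T1: 0→19, due 23, tardiness 0
T2: 19→22, due 42, tardiness 0
T3: 22→44, due 41, tardiness 3
T4: 44→48, due 24, tardiness 24
T5: 48→65, due 31, tardiness 34
T6: 65→74, due 22, tardiness 52
T7: 74→86, due 13, tardiness 73
T8: 86→100, due 18, tardiness 82
Maximum = 82.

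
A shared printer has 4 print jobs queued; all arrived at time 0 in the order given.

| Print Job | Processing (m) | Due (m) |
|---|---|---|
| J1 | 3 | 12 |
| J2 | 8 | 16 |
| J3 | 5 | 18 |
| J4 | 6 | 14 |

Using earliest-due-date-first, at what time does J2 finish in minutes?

17

EDD (increasing due date): J1 J4 J2 J3.
J1: 0→3
J4: 3→9
J2: 9→17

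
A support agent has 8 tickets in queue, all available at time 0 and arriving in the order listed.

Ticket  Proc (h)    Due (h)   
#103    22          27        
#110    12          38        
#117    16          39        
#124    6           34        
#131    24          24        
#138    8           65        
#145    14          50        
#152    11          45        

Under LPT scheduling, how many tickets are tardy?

LPT (decreasing processing time): #131 #103 #117 #145 #110 #152 #138 #124.
#131: 0→24, due 24, tardiness 0
#103: 24→46, due 27, tardiness 19
#117: 46→62, due 39, tardiness 23
#145: 62→76, due 50, tardiness 26
#110: 76→88, due 38, tardiness 50
#152: 88→99, due 45, tardiness 54
#138: 99→107, due 65, tardiness 42
#124: 107→113, due 34, tardiness 79
Late tickets: 7.

7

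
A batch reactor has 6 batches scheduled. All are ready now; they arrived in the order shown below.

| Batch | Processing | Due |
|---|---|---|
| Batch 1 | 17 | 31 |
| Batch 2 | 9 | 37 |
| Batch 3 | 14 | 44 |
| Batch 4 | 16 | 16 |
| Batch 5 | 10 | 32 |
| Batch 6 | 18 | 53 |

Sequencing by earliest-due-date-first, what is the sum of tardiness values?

81

EDD (increasing due date): Batch 4 Batch 1 Batch 5 Batch 2 Batch 3 Batch 6.
Batch 4: 0→16, due 16, tardiness 0
Batch 1: 16→33, due 31, tardiness 2
Batch 5: 33→43, due 32, tardiness 11
Batch 2: 43→52, due 37, tardiness 15
Batch 3: 52→66, due 44, tardiness 22
Batch 6: 66→84, due 53, tardiness 31
Sum = 0+2+11+15+22+31 = 81.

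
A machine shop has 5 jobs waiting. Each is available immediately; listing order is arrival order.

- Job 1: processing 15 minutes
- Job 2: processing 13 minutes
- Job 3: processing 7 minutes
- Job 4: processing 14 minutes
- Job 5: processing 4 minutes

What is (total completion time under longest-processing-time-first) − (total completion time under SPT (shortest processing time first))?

LPT (decreasing processing time): Job 1 Job 4 Job 2 Job 3 Job 5.
Job 1: 0→15
Job 4: 15→29
Job 2: 29→42
Job 3: 42→49
Job 5: 49→53
Sum = 15+29+42+49+53 = 188.
SPT (increasing processing time): Job 5 Job 3 Job 2 Job 4 Job 1.
Job 5: 0→4
Job 3: 4→11
Job 2: 11→24
Job 4: 24→38
Job 1: 38→53
Sum = 4+11+24+38+53 = 130.
Difference = 188 − 130 = 58.

58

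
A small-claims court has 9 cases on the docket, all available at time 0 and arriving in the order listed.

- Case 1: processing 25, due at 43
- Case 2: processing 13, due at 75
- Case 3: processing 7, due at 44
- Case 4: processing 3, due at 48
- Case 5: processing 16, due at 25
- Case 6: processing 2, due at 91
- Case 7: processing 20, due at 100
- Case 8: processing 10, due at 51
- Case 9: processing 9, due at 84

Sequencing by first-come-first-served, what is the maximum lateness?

45

FIFO (arrival order): Case 1 Case 2 Case 3 Case 4 Case 5 Case 6 Case 7 Case 8 Case 9.
Case 1: 0→25, due 43, lateness -18
Case 2: 25→38, due 75, lateness -37
Case 3: 38→45, due 44, lateness 1
Case 4: 45→48, due 48, lateness 0
Case 5: 48→64, due 25, lateness 39
Case 6: 64→66, due 91, lateness -25
Case 7: 66→86, due 100, lateness -14
Case 8: 86→96, due 51, lateness 45
Case 9: 96→105, due 84, lateness 21
Maximum = 45.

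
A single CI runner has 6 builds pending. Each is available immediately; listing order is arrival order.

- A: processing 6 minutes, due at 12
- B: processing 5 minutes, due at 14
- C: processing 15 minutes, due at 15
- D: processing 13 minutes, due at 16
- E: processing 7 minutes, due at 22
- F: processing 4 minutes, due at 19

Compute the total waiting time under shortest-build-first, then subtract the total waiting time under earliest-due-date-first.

SPT (increasing processing time): F B A E D C.
F: waits 0, runs 0→4
B: waits 4, runs 4→9
A: waits 9, runs 9→15
E: waits 15, runs 15→22
D: waits 22, runs 22→35
C: waits 35, runs 35→50
Sum = 0+4+9+15+22+35 = 85.
EDD (increasing due date): A B C D F E.
A: waits 0, runs 0→6
B: waits 6, runs 6→11
C: waits 11, runs 11→26
D: waits 26, runs 26→39
F: waits 39, runs 39→43
E: waits 43, runs 43→50
Sum = 0+6+11+26+39+43 = 125.
Difference = 85 − 125 = -40.

-40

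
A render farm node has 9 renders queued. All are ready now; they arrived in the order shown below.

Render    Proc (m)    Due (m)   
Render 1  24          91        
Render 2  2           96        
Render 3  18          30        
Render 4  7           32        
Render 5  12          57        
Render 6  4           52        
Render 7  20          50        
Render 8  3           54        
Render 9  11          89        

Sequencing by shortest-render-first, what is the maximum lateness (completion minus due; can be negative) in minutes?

27

SPT (increasing processing time): Render 2 Render 8 Render 6 Render 4 Render 9 Render 5 Render 3 Render 7 Render 1.
Render 2: 0→2, due 96, lateness -94
Render 8: 2→5, due 54, lateness -49
Render 6: 5→9, due 52, lateness -43
Render 4: 9→16, due 32, lateness -16
Render 9: 16→27, due 89, lateness -62
Render 5: 27→39, due 57, lateness -18
Render 3: 39→57, due 30, lateness 27
Render 7: 57→77, due 50, lateness 27
Render 1: 77→101, due 91, lateness 10
Maximum = 27.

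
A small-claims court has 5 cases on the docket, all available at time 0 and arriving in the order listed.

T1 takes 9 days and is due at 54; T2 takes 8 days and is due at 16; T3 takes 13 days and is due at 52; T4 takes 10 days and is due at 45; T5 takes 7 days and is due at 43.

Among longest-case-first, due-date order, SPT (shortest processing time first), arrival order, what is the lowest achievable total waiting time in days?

80

LPT (decreasing processing time): T3 T4 T1 T2 T5.
T3: waits 0, runs 0→13
T4: waits 13, runs 13→23
T1: waits 23, runs 23→32
T2: waits 32, runs 32→40
T5: waits 40, runs 40→47
Sum = 0+13+23+32+40 = 108.
EDD (increasing due date): T2 T5 T4 T3 T1.
T2: waits 0, runs 0→8
T5: waits 8, runs 8→15
T4: waits 15, runs 15→25
T3: waits 25, runs 25→38
T1: waits 38, runs 38→47
Sum = 0+8+15+25+38 = 86.
SPT (increasing processing time): T5 T2 T1 T4 T3.
T5: waits 0, runs 0→7
T2: waits 7, runs 7→15
T1: waits 15, runs 15→24
T4: waits 24, runs 24→34
T3: waits 34, runs 34→47
Sum = 0+7+15+24+34 = 80.
FIFO (arrival order): T1 T2 T3 T4 T5.
T1: waits 0, runs 0→9
T2: waits 9, runs 9→17
T3: waits 17, runs 17→30
T4: waits 30, runs 30→40
T5: waits 40, runs 40→47
Sum = 0+9+17+30+40 = 96.
LPT 108, EDD 86, SPT 80, FIFO 96 → minimum 80.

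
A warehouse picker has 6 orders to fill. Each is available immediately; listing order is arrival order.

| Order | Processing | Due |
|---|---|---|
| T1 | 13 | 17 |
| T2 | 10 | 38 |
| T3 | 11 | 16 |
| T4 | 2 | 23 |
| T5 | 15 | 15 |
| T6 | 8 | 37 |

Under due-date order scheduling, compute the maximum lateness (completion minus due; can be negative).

22

EDD (increasing due date): T5 T3 T1 T4 T6 T2.
T5: 0→15, due 15, lateness 0
T3: 15→26, due 16, lateness 10
T1: 26→39, due 17, lateness 22
T4: 39→41, due 23, lateness 18
T6: 41→49, due 37, lateness 12
T2: 49→59, due 38, lateness 21
Maximum = 22.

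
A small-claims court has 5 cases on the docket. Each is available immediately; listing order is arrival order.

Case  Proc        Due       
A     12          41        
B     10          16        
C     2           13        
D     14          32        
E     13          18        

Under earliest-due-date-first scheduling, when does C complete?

EDD (increasing due date): C B E D A.
C: 0→2

2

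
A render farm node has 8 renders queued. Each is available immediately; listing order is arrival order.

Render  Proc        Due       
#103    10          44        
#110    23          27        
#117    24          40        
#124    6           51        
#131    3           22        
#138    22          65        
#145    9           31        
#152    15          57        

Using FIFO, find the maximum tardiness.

FIFO (arrival order): #103 #110 #117 #124 #131 #138 #145 #152.
#103: 0→10, due 44, tardiness 0
#110: 10→33, due 27, tardiness 6
#117: 33→57, due 40, tardiness 17
#124: 57→63, due 51, tardiness 12
#131: 63→66, due 22, tardiness 44
#138: 66→88, due 65, tardiness 23
#145: 88→97, due 31, tardiness 66
#152: 97→112, due 57, tardiness 55
Maximum = 66.

66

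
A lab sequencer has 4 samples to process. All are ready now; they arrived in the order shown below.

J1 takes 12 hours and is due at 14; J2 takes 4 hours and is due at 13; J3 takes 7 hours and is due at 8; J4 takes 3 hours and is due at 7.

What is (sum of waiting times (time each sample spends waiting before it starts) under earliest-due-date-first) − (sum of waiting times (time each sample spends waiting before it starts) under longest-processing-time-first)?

EDD (increasing due date): J4 J3 J2 J1.
J4: waits 0, runs 0→3
J3: waits 3, runs 3→10
J2: waits 10, runs 10→14
J1: waits 14, runs 14→26
Sum = 0+3+10+14 = 27.
LPT (decreasing processing time): J1 J3 J2 J4.
J1: waits 0, runs 0→12
J3: waits 12, runs 12→19
J2: waits 19, runs 19→23
J4: waits 23, runs 23→26
Sum = 0+12+19+23 = 54.
Difference = 27 − 54 = -27.

-27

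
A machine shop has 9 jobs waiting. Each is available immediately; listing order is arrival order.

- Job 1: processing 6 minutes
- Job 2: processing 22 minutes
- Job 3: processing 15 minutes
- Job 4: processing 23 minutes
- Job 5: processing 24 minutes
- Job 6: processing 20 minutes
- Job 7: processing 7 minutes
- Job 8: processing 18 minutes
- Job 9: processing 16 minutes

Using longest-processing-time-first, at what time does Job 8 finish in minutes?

LPT (decreasing processing time): Job 5 Job 4 Job 2 Job 6 Job 8 Job 9 Job 3 Job 7 Job 1.
Job 5: 0→24
Job 4: 24→47
Job 2: 47→69
Job 6: 69→89
Job 8: 89→107

107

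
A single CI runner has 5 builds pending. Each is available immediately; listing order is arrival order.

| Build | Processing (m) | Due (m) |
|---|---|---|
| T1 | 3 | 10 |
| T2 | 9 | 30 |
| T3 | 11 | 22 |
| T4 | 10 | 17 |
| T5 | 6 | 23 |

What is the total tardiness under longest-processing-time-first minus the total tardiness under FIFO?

13

LPT (decreasing processing time): T3 T4 T2 T5 T1.
T3: 0→11, due 22, tardiness 0
T4: 11→21, due 17, tardiness 4
T2: 21→30, due 30, tardiness 0
T5: 30→36, due 23, tardiness 13
T1: 36→39, due 10, tardiness 29
Sum = 0+4+0+13+29 = 46.
FIFO (arrival order): T1 T2 T3 T4 T5.
T1: 0→3, due 10, tardiness 0
T2: 3→12, due 30, tardiness 0
T3: 12→23, due 22, tardiness 1
T4: 23→33, due 17, tardiness 16
T5: 33→39, due 23, tardiness 16
Sum = 0+0+1+16+16 = 33.
Difference = 46 − 33 = 13.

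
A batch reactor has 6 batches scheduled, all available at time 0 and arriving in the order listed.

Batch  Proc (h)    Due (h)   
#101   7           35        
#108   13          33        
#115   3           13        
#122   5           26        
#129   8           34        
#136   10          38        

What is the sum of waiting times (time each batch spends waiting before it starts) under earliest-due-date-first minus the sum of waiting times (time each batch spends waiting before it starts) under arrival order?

-17

EDD (increasing due date): #115 #122 #108 #129 #101 #136.
#115: waits 0, runs 0→3
#122: waits 3, runs 3→8
#108: waits 8, runs 8→21
#129: waits 21, runs 21→29
#101: waits 29, runs 29→36
#136: waits 36, runs 36→46
Sum = 0+3+8+21+29+36 = 97.
FIFO (arrival order): #101 #108 #115 #122 #129 #136.
#101: waits 0, runs 0→7
#108: waits 7, runs 7→20
#115: waits 20, runs 20→23
#122: waits 23, runs 23→28
#129: waits 28, runs 28→36
#136: waits 36, runs 36→46
Sum = 0+7+20+23+28+36 = 114.
Difference = 97 − 114 = -17.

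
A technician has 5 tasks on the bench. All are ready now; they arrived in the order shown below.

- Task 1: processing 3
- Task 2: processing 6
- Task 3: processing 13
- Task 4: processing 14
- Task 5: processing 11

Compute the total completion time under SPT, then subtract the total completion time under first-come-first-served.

-5

SPT (increasing processing time): Task 1 Task 2 Task 5 Task 3 Task 4.
Task 1: 0→3
Task 2: 3→9
Task 5: 9→20
Task 3: 20→33
Task 4: 33→47
Sum = 3+9+20+33+47 = 112.
FIFO (arrival order): Task 1 Task 2 Task 3 Task 4 Task 5.
Task 1: 0→3
Task 2: 3→9
Task 3: 9→22
Task 4: 22→36
Task 5: 36→47
Sum = 3+9+22+36+47 = 117.
Difference = 112 − 117 = -5.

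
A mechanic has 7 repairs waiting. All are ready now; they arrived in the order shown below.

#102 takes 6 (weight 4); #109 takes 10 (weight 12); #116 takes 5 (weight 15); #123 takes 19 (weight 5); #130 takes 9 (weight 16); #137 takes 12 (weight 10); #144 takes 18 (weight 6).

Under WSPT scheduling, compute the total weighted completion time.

WSPT (decreasing weight/processing-time ratio): #116 #130 #109 #137 #102 #144 #123.
#116: finishes 5, weight 15, w·C = 75
#130: finishes 14, weight 16, w·C = 224
#109: finishes 24, weight 12, w·C = 288
#137: finishes 36, weight 10, w·C = 360
#102: finishes 42, weight 4, w·C = 168
#144: finishes 60, weight 6, w·C = 360
#123: finishes 79, weight 5, w·C = 395
Sum = 75+224+288+360+168+360+395 = 1870.

1870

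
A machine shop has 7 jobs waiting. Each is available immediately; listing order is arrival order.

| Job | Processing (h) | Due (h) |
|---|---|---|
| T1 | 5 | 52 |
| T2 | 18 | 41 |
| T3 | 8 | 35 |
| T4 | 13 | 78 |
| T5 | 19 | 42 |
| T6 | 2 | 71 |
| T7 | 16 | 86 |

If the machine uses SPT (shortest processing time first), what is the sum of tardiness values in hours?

SPT (increasing processing time): T6 T1 T3 T4 T7 T2 T5.
T6: 0→2, due 71, tardiness 0
T1: 2→7, due 52, tardiness 0
T3: 7→15, due 35, tardiness 0
T4: 15→28, due 78, tardiness 0
T7: 28→44, due 86, tardiness 0
T2: 44→62, due 41, tardiness 21
T5: 62→81, due 42, tardiness 39
Sum = 0+0+0+0+0+21+39 = 60.

60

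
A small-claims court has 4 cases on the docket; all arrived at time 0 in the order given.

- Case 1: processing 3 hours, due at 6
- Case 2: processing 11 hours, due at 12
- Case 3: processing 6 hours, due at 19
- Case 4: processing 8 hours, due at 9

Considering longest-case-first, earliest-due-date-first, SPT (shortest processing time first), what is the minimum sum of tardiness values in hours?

LPT (decreasing processing time): Case 2 Case 4 Case 3 Case 1.
Case 2: 0→11, due 12, tardiness 0
Case 4: 11→19, due 9, tardiness 10
Case 3: 19→25, due 19, tardiness 6
Case 1: 25→28, due 6, tardiness 22
Sum = 0+10+6+22 = 38.
EDD (increasing due date): Case 1 Case 4 Case 2 Case 3.
Case 1: 0→3, due 6, tardiness 0
Case 4: 3→11, due 9, tardiness 2
Case 2: 11→22, due 12, tardiness 10
Case 3: 22→28, due 19, tardiness 9
Sum = 0+2+10+9 = 21.
SPT (increasing processing time): Case 1 Case 3 Case 4 Case 2.
Case 1: 0→3, due 6, tardiness 0
Case 3: 3→9, due 19, tardiness 0
Case 4: 9→17, due 9, tardiness 8
Case 2: 17→28, due 12, tardiness 16
Sum = 0+0+8+16 = 24.
LPT 38, EDD 21, SPT 24 → minimum 21.

21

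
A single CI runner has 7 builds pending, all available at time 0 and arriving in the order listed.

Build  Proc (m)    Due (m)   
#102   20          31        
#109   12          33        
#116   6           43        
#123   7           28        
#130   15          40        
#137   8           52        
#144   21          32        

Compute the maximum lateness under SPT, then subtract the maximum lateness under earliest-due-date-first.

SPT (increasing processing time): #116 #123 #137 #109 #130 #102 #144.
#116: 0→6, due 43, lateness -37
#123: 6→13, due 28, lateness -15
#137: 13→21, due 52, lateness -31
#109: 21→33, due 33, lateness 0
#130: 33→48, due 40, lateness 8
#102: 48→68, due 31, lateness 37
#144: 68→89, due 32, lateness 57
Maximum = 57.
EDD (increasing due date): #123 #102 #144 #109 #130 #116 #137.
#123: 0→7, due 28, lateness -21
#102: 7→27, due 31, lateness -4
#144: 27→48, due 32, lateness 16
#109: 48→60, due 33, lateness 27
#130: 60→75, due 40, lateness 35
#116: 75→81, due 43, lateness 38
#137: 81→89, due 52, lateness 37
Maximum = 38.
Difference = 57 − 38 = 19.

19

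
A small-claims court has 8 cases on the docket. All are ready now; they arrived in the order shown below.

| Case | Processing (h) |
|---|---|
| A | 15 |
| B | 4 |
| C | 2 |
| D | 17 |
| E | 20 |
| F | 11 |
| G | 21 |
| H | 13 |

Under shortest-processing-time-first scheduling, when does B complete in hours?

SPT (increasing processing time): C B F H A D E G.
C: 0→2
B: 2→6

6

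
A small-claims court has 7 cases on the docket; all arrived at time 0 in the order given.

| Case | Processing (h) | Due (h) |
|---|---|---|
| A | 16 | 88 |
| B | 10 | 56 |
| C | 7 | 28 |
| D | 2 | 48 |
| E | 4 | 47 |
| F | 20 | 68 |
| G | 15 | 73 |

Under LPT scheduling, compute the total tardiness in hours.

96

LPT (decreasing processing time): F A G B C E D.
F: 0→20, due 68, tardiness 0
A: 20→36, due 88, tardiness 0
G: 36→51, due 73, tardiness 0
B: 51→61, due 56, tardiness 5
C: 61→68, due 28, tardiness 40
E: 68→72, due 47, tardiness 25
D: 72→74, due 48, tardiness 26
Sum = 0+0+0+5+40+25+26 = 96.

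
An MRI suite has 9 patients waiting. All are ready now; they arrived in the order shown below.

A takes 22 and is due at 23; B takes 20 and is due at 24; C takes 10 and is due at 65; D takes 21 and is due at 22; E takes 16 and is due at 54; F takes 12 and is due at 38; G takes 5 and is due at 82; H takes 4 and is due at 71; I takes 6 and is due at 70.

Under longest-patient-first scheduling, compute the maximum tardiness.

LPT (decreasing processing time): A D B E F C I G H.
A: 0→22, due 23, tardiness 0
D: 22→43, due 22, tardiness 21
B: 43→63, due 24, tardiness 39
E: 63→79, due 54, tardiness 25
F: 79→91, due 38, tardiness 53
C: 91→101, due 65, tardiness 36
I: 101→107, due 70, tardiness 37
G: 107→112, due 82, tardiness 30
H: 112→116, due 71, tardiness 45
Maximum = 53.

53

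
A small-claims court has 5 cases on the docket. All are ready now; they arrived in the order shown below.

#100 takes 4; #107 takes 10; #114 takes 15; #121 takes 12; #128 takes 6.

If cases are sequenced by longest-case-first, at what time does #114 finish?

15

LPT (decreasing processing time): #114 #121 #107 #128 #100.
#114: 0→15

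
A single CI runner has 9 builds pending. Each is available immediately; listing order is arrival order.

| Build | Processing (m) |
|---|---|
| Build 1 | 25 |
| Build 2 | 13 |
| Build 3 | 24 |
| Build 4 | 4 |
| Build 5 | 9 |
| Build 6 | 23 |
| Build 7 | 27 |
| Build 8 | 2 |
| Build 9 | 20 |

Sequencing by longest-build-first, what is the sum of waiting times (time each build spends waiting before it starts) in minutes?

LPT (decreasing processing time): Build 7 Build 1 Build 3 Build 6 Build 9 Build 2 Build 5 Build 4 Build 8.
Build 7: waits 0, runs 0→27
Build 1: waits 27, runs 27→52
Build 3: waits 52, runs 52→76
Build 6: waits 76, runs 76→99
Build 9: waits 99, runs 99→119
Build 2: waits 119, runs 119→132
Build 5: waits 132, runs 132→141
Build 4: waits 141, runs 141→145
Build 8: waits 145, runs 145→147
Sum = 0+27+52+76+99+119+132+141+145 = 791.

791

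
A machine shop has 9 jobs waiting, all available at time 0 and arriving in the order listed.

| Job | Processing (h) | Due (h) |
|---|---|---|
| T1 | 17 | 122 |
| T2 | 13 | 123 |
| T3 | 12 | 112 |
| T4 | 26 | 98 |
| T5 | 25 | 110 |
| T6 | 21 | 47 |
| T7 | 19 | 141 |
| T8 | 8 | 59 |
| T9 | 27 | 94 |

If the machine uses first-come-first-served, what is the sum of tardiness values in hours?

FIFO (arrival order): T1 T2 T3 T4 T5 T6 T7 T8 T9.
T1: 0→17, due 122, tardiness 0
T2: 17→30, due 123, tardiness 0
T3: 30→42, due 112, tardiness 0
T4: 42→68, due 98, tardiness 0
T5: 68→93, due 110, tardiness 0
T6: 93→114, due 47, tardiness 67
T7: 114→133, due 141, tardiness 0
T8: 133→141, due 59, tardiness 82
T9: 141→168, due 94, tardiness 74
Sum = 0+0+0+0+0+67+0+82+74 = 223.

223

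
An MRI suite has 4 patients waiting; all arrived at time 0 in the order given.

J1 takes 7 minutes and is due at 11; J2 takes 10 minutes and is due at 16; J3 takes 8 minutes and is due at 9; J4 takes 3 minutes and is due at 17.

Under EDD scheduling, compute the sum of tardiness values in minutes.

24

EDD (increasing due date): J3 J1 J2 J4.
J3: 0→8, due 9, tardiness 0
J1: 8→15, due 11, tardiness 4
J2: 15→25, due 16, tardiness 9
J4: 25→28, due 17, tardiness 11
Sum = 0+4+9+11 = 24.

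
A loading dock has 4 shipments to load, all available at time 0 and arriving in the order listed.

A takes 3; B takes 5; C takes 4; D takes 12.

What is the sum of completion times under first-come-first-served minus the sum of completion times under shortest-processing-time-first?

1

FIFO (arrival order): A B C D.
A: 0→3
B: 3→8
C: 8→12
D: 12→24
Sum = 3+8+12+24 = 47.
SPT (increasing processing time): A C B D.
A: 0→3
C: 3→7
B: 7→12
D: 12→24
Sum = 3+7+12+24 = 46.
Difference = 47 − 46 = 1.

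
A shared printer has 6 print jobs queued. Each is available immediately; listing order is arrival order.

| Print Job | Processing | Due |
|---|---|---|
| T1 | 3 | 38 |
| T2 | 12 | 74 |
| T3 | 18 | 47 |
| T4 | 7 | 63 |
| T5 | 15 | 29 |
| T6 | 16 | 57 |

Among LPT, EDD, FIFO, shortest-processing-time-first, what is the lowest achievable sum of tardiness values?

LPT (decreasing processing time): T3 T6 T5 T2 T4 T1.
T3: 0→18, due 47, tardiness 0
T6: 18→34, due 57, tardiness 0
T5: 34→49, due 29, tardiness 20
T2: 49→61, due 74, tardiness 0
T4: 61→68, due 63, tardiness 5
T1: 68→71, due 38, tardiness 33
Sum = 0+0+20+0+5+33 = 58.
EDD (increasing due date): T5 T1 T3 T6 T4 T2.
T5: 0→15, due 29, tardiness 0
T1: 15→18, due 38, tardiness 0
T3: 18→36, due 47, tardiness 0
T6: 36→52, due 57, tardiness 0
T4: 52→59, due 63, tardiness 0
T2: 59→71, due 74, tardiness 0
Sum = 0+0+0+0+0+0 = 0.
FIFO (arrival order): T1 T2 T3 T4 T5 T6.
T1: 0→3, due 38, tardiness 0
T2: 3→15, due 74, tardiness 0
T3: 15→33, due 47, tardiness 0
T4: 33→40, due 63, tardiness 0
T5: 40→55, due 29, tardiness 26
T6: 55→71, due 57, tardiness 14
Sum = 0+0+0+0+26+14 = 40.
SPT (increasing processing time): T1 T4 T2 T5 T6 T3.
T1: 0→3, due 38, tardiness 0
T4: 3→10, due 63, tardiness 0
T2: 10→22, due 74, tardiness 0
T5: 22→37, due 29, tardiness 8
T6: 37→53, due 57, tardiness 0
T3: 53→71, due 47, tardiness 24
Sum = 0+0+0+8+0+24 = 32.
LPT 58, EDD 0, FIFO 40, SPT 32 → minimum 0.

0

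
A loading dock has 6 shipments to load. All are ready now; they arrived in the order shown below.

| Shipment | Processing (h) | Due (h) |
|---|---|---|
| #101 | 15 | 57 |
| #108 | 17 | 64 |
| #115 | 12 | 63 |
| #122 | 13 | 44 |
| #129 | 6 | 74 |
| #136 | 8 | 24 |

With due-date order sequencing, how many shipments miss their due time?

1

EDD (increasing due date): #136 #122 #101 #115 #108 #129.
#136: 0→8, due 24, tardiness 0
#122: 8→21, due 44, tardiness 0
#101: 21→36, due 57, tardiness 0
#115: 36→48, due 63, tardiness 0
#108: 48→65, due 64, tardiness 1
#129: 65→71, due 74, tardiness 0
Late shipments: 1.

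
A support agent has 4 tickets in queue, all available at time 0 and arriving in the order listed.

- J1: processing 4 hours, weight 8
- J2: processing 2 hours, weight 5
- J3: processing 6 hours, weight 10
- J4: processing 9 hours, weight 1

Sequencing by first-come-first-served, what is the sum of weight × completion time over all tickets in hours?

203

FIFO (arrival order): J1 J2 J3 J4.
J1: finishes 4, weight 8, w·C = 32
J2: finishes 6, weight 5, w·C = 30
J3: finishes 12, weight 10, w·C = 120
J4: finishes 21, weight 1, w·C = 21
Sum = 32+30+120+21 = 203.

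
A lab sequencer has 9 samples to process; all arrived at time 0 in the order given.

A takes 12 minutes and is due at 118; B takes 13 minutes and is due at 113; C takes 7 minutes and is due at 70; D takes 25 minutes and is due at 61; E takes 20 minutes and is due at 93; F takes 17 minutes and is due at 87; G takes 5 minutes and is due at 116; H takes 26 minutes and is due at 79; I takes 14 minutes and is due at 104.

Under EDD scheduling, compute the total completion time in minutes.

EDD (increasing due date): D C H F E I B G A.
D: 0→25
C: 25→32
H: 32→58
F: 58→75
E: 75→95
I: 95→109
B: 109→122
G: 122→127
A: 127→139
Sum = 25+32+58+75+95+109+122+127+139 = 782.

782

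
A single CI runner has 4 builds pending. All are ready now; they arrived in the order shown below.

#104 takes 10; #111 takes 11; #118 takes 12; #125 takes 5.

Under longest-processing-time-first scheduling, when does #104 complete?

33

LPT (decreasing processing time): #118 #111 #104 #125.
#118: 0→12
#111: 12→23
#104: 23→33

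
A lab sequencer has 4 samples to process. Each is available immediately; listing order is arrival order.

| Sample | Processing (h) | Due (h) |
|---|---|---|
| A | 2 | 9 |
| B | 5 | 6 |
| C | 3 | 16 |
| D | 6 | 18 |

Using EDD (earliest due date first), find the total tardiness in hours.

EDD (increasing due date): B A C D.
B: 0→5, due 6, tardiness 0
A: 5→7, due 9, tardiness 0
C: 7→10, due 16, tardiness 0
D: 10→16, due 18, tardiness 0
Sum = 0+0+0+0 = 0.

0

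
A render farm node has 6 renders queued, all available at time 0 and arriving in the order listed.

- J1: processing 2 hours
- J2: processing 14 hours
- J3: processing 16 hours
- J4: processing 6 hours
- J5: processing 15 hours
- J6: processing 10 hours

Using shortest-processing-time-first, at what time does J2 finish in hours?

SPT (increasing processing time): J1 J4 J6 J2 J5 J3.
J1: 0→2
J4: 2→8
J6: 8→18
J2: 18→32

32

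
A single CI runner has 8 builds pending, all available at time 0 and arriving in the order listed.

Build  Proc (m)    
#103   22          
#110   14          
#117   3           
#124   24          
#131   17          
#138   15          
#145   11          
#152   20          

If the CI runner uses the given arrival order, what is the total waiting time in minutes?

441

FIFO (arrival order): #103 #110 #117 #124 #131 #138 #145 #152.
#103: waits 0, runs 0→22
#110: waits 22, runs 22→36
#117: waits 36, runs 36→39
#124: waits 39, runs 39→63
#131: waits 63, runs 63→80
#138: waits 80, runs 80→95
#145: waits 95, runs 95→106
#152: waits 106, runs 106→126
Sum = 0+22+36+39+63+80+95+106 = 441.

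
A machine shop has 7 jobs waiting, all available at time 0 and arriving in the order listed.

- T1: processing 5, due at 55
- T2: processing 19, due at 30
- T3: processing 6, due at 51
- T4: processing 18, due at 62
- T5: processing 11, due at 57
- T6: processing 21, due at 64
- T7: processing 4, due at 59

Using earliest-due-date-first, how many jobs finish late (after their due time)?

2

EDD (increasing due date): T2 T3 T1 T5 T7 T4 T6.
T2: 0→19, due 30, tardiness 0
T3: 19→25, due 51, tardiness 0
T1: 25→30, due 55, tardiness 0
T5: 30→41, due 57, tardiness 0
T7: 41→45, due 59, tardiness 0
T4: 45→63, due 62, tardiness 1
T6: 63→84, due 64, tardiness 20
Late jobs: 2.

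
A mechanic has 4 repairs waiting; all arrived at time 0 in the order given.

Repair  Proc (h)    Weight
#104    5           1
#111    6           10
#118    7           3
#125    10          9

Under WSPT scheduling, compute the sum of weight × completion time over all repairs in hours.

301

WSPT (decreasing weight/processing-time ratio): #111 #125 #118 #104.
#111: finishes 6, weight 10, w·C = 60
#125: finishes 16, weight 9, w·C = 144
#118: finishes 23, weight 3, w·C = 69
#104: finishes 28, weight 1, w·C = 28
Sum = 60+144+69+28 = 301.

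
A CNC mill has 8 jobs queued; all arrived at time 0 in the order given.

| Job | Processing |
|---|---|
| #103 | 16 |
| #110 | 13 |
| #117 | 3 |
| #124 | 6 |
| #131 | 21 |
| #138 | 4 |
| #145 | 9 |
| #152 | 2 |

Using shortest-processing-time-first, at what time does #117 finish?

5

SPT (increasing processing time): #152 #117 #138 #124 #145 #110 #103 #131.
#152: 0→2
#117: 2→5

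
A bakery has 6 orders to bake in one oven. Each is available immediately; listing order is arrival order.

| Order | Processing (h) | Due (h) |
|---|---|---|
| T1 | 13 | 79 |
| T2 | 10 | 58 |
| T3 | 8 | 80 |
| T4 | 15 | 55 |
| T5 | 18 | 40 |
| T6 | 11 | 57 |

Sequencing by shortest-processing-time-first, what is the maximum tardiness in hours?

SPT (increasing processing time): T3 T2 T6 T1 T4 T5.
T3: 0→8, due 80, tardiness 0
T2: 8→18, due 58, tardiness 0
T6: 18→29, due 57, tardiness 0
T1: 29→42, due 79, tardiness 0
T4: 42→57, due 55, tardiness 2
T5: 57→75, due 40, tardiness 35
Maximum = 35.

35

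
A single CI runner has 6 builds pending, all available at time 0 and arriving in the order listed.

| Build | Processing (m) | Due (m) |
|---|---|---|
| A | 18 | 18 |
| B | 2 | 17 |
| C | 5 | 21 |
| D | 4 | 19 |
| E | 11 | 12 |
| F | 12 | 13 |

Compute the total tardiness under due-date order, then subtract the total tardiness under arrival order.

18

EDD (increasing due date): E F B A D C.
E: 0→11, due 12, tardiness 0
F: 11→23, due 13, tardiness 10
B: 23→25, due 17, tardiness 8
A: 25→43, due 18, tardiness 25
D: 43→47, due 19, tardiness 28
C: 47→52, due 21, tardiness 31
Sum = 0+10+8+25+28+31 = 102.
FIFO (arrival order): A B C D E F.
A: 0→18, due 18, tardiness 0
B: 18→20, due 17, tardiness 3
C: 20→25, due 21, tardiness 4
D: 25→29, due 19, tardiness 10
E: 29→40, due 12, tardiness 28
F: 40→52, due 13, tardiness 39
Sum = 0+3+4+10+28+39 = 84.
Difference = 102 − 84 = 18.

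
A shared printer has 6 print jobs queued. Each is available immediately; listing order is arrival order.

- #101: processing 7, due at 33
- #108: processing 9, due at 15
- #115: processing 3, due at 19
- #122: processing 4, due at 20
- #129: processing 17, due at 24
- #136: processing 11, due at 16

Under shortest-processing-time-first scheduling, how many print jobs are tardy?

SPT (increasing processing time): #115 #122 #101 #108 #136 #129.
#115: 0→3, due 19, tardiness 0
#122: 3→7, due 20, tardiness 0
#101: 7→14, due 33, tardiness 0
#108: 14→23, due 15, tardiness 8
#136: 23→34, due 16, tardiness 18
#129: 34→51, due 24, tardiness 27
Late print jobs: 3.

3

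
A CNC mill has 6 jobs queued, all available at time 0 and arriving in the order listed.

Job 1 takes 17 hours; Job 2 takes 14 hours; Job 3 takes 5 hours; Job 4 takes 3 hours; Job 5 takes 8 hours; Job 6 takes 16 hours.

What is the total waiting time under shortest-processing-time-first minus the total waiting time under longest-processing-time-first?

-109

SPT (increasing processing time): Job 4 Job 3 Job 5 Job 2 Job 6 Job 1.
Job 4: waits 0, runs 0→3
Job 3: waits 3, runs 3→8
Job 5: waits 8, runs 8→16
Job 2: waits 16, runs 16→30
Job 6: waits 30, runs 30→46
Job 1: waits 46, runs 46→63
Sum = 0+3+8+16+30+46 = 103.
LPT (decreasing processing time): Job 1 Job 6 Job 2 Job 5 Job 3 Job 4.
Job 1: waits 0, runs 0→17
Job 6: waits 17, runs 17→33
Job 2: waits 33, runs 33→47
Job 5: waits 47, runs 47→55
Job 3: waits 55, runs 55→60
Job 4: waits 60, runs 60→63
Sum = 0+17+33+47+55+60 = 212.
Difference = 103 − 212 = -109.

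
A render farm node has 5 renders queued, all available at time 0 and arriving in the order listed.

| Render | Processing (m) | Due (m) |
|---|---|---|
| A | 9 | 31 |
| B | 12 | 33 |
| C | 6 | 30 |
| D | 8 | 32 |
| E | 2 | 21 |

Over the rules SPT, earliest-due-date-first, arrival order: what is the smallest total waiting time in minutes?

SPT (increasing processing time): E C D A B.
E: waits 0, runs 0→2
C: waits 2, runs 2→8
D: waits 8, runs 8→16
A: waits 16, runs 16→25
B: waits 25, runs 25→37
Sum = 0+2+8+16+25 = 51.
EDD (increasing due date): E C A D B.
E: waits 0, runs 0→2
C: waits 2, runs 2→8
A: waits 8, runs 8→17
D: waits 17, runs 17→25
B: waits 25, runs 25→37
Sum = 0+2+8+17+25 = 52.
FIFO (arrival order): A B C D E.
A: waits 0, runs 0→9
B: waits 9, runs 9→21
C: waits 21, runs 21→27
D: waits 27, runs 27→35
E: waits 35, runs 35→37
Sum = 0+9+21+27+35 = 92.
SPT 51, EDD 52, FIFO 92 → minimum 51.

51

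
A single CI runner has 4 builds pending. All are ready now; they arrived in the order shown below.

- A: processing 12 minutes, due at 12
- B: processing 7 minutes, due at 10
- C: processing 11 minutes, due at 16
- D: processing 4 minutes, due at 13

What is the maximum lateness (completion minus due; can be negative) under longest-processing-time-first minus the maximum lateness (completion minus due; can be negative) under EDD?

3

LPT (decreasing processing time): A C B D.
A: 0→12, due 12, lateness 0
C: 12→23, due 16, lateness 7
B: 23→30, due 10, lateness 20
D: 30→34, due 13, lateness 21
Maximum = 21.
EDD (increasing due date): B A D C.
B: 0→7, due 10, lateness -3
A: 7→19, due 12, lateness 7
D: 19→23, due 13, lateness 10
C: 23→34, due 16, lateness 18
Maximum = 18.
Difference = 21 − 18 = 3.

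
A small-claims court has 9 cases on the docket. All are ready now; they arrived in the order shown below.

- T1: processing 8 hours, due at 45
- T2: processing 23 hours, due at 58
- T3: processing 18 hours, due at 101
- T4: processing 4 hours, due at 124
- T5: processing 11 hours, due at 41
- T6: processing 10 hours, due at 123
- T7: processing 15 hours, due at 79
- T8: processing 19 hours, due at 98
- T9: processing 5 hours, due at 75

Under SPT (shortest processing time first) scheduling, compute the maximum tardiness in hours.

55

SPT (increasing processing time): T4 T9 T1 T6 T5 T7 T3 T8 T2.
T4: 0→4, due 124, tardiness 0
T9: 4→9, due 75, tardiness 0
T1: 9→17, due 45, tardiness 0
T6: 17→27, due 123, tardiness 0
T5: 27→38, due 41, tardiness 0
T7: 38→53, due 79, tardiness 0
T3: 53→71, due 101, tardiness 0
T8: 71→90, due 98, tardiness 0
T2: 90→113, due 58, tardiness 55
Maximum = 55.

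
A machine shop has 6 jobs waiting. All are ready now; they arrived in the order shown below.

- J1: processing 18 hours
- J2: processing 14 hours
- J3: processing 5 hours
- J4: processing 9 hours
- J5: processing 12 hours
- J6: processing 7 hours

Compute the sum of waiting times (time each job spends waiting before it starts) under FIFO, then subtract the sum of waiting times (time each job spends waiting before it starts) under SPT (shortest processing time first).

73

FIFO (arrival order): J1 J2 J3 J4 J5 J6.
J1: waits 0, runs 0→18
J2: waits 18, runs 18→32
J3: waits 32, runs 32→37
J4: waits 37, runs 37→46
J5: waits 46, runs 46→58
J6: waits 58, runs 58→65
Sum = 0+18+32+37+46+58 = 191.
SPT (increasing processing time): J3 J6 J4 J5 J2 J1.
J3: waits 0, runs 0→5
J6: waits 5, runs 5→12
J4: waits 12, runs 12→21
J5: waits 21, runs 21→33
J2: waits 33, runs 33→47
J1: waits 47, runs 47→65
Sum = 0+5+12+21+33+47 = 118.
Difference = 191 − 118 = 73.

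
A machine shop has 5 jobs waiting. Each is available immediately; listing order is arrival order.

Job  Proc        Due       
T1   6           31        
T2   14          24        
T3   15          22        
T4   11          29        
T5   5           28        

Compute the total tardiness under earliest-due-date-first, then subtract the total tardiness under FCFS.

-6

EDD (increasing due date): T3 T2 T5 T4 T1.
T3: 0→15, due 22, tardiness 0
T2: 15→29, due 24, tardiness 5
T5: 29→34, due 28, tardiness 6
T4: 34→45, due 29, tardiness 16
T1: 45→51, due 31, tardiness 20
Sum = 0+5+6+16+20 = 47.
FIFO (arrival order): T1 T2 T3 T4 T5.
T1: 0→6, due 31, tardiness 0
T2: 6→20, due 24, tardiness 0
T3: 20→35, due 22, tardiness 13
T4: 35→46, due 29, tardiness 17
T5: 46→51, due 28, tardiness 23
Sum = 0+0+13+17+23 = 53.
Difference = 47 − 53 = -6.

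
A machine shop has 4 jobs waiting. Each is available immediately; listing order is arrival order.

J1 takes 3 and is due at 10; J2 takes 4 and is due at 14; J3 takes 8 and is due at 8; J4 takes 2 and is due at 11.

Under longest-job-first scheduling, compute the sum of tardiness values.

11

LPT (decreasing processing time): J3 J2 J1 J4.
J3: 0→8, due 8, tardiness 0
J2: 8→12, due 14, tardiness 0
J1: 12→15, due 10, tardiness 5
J4: 15→17, due 11, tardiness 6
Sum = 0+0+5+6 = 11.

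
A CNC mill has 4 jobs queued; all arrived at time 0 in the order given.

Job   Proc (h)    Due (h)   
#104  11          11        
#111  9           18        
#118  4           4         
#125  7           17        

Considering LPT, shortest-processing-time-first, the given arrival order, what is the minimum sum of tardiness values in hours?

22

LPT (decreasing processing time): #104 #111 #125 #118.
#104: 0→11, due 11, tardiness 0
#111: 11→20, due 18, tardiness 2
#125: 20→27, due 17, tardiness 10
#118: 27→31, due 4, tardiness 27
Sum = 0+2+10+27 = 39.
SPT (increasing processing time): #118 #125 #111 #104.
#118: 0→4, due 4, tardiness 0
#125: 4→11, due 17, tardiness 0
#111: 11→20, due 18, tardiness 2
#104: 20→31, due 11, tardiness 20
Sum = 0+0+2+20 = 22.
FIFO (arrival order): #104 #111 #118 #125.
#104: 0→11, due 11, tardiness 0
#111: 11→20, due 18, tardiness 2
#118: 20→24, due 4, tardiness 20
#125: 24→31, due 17, tardiness 14
Sum = 0+2+20+14 = 36.
LPT 39, SPT 22, FIFO 36 → minimum 22.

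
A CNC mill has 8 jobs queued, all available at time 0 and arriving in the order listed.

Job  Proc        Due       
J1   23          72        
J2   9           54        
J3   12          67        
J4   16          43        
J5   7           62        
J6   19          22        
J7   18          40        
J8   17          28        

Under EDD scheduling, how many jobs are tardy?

7

EDD (increasing due date): J6 J8 J7 J4 J2 J5 J3 J1.
J6: 0→19, due 22, tardiness 0
J8: 19→36, due 28, tardiness 8
J7: 36→54, due 40, tardiness 14
J4: 54→70, due 43, tardiness 27
J2: 70→79, due 54, tardiness 25
J5: 79→86, due 62, tardiness 24
J3: 86→98, due 67, tardiness 31
J1: 98→121, due 72, tardiness 49
Late jobs: 7.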